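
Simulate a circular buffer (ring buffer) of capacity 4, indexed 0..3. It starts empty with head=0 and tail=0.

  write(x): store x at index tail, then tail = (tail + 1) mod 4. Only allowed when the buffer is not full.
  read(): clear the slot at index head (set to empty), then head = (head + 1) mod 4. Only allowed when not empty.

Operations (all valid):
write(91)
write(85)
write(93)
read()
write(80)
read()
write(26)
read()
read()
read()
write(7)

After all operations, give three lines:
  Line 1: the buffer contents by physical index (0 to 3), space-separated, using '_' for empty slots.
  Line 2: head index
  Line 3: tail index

Answer: _ 7 _ _
1
2

Derivation:
write(91): buf=[91 _ _ _], head=0, tail=1, size=1
write(85): buf=[91 85 _ _], head=0, tail=2, size=2
write(93): buf=[91 85 93 _], head=0, tail=3, size=3
read(): buf=[_ 85 93 _], head=1, tail=3, size=2
write(80): buf=[_ 85 93 80], head=1, tail=0, size=3
read(): buf=[_ _ 93 80], head=2, tail=0, size=2
write(26): buf=[26 _ 93 80], head=2, tail=1, size=3
read(): buf=[26 _ _ 80], head=3, tail=1, size=2
read(): buf=[26 _ _ _], head=0, tail=1, size=1
read(): buf=[_ _ _ _], head=1, tail=1, size=0
write(7): buf=[_ 7 _ _], head=1, tail=2, size=1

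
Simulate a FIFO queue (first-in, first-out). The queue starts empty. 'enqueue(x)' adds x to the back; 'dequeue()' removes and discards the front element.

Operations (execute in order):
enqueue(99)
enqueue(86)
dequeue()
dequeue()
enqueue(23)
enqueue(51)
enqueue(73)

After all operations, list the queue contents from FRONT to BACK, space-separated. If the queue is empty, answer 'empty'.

enqueue(99): [99]
enqueue(86): [99, 86]
dequeue(): [86]
dequeue(): []
enqueue(23): [23]
enqueue(51): [23, 51]
enqueue(73): [23, 51, 73]

Answer: 23 51 73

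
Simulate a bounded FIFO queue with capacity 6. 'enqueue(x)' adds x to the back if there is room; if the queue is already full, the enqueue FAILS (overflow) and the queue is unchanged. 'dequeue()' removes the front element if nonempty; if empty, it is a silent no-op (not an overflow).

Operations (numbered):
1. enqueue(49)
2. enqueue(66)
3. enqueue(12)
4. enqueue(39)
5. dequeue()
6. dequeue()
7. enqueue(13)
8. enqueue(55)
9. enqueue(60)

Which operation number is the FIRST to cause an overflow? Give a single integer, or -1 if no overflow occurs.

Answer: -1

Derivation:
1. enqueue(49): size=1
2. enqueue(66): size=2
3. enqueue(12): size=3
4. enqueue(39): size=4
5. dequeue(): size=3
6. dequeue(): size=2
7. enqueue(13): size=3
8. enqueue(55): size=4
9. enqueue(60): size=5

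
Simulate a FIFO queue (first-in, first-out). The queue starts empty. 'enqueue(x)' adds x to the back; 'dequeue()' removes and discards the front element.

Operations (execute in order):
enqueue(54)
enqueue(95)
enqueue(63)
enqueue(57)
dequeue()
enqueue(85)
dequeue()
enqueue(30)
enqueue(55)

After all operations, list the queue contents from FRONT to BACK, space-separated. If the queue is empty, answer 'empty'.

Answer: 63 57 85 30 55

Derivation:
enqueue(54): [54]
enqueue(95): [54, 95]
enqueue(63): [54, 95, 63]
enqueue(57): [54, 95, 63, 57]
dequeue(): [95, 63, 57]
enqueue(85): [95, 63, 57, 85]
dequeue(): [63, 57, 85]
enqueue(30): [63, 57, 85, 30]
enqueue(55): [63, 57, 85, 30, 55]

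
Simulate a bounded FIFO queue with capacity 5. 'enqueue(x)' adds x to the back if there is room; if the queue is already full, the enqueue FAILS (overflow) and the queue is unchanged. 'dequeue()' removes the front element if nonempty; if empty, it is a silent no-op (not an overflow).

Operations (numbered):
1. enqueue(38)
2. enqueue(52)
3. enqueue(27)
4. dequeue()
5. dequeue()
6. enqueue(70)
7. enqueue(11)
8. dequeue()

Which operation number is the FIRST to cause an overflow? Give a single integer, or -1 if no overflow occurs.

1. enqueue(38): size=1
2. enqueue(52): size=2
3. enqueue(27): size=3
4. dequeue(): size=2
5. dequeue(): size=1
6. enqueue(70): size=2
7. enqueue(11): size=3
8. dequeue(): size=2

Answer: -1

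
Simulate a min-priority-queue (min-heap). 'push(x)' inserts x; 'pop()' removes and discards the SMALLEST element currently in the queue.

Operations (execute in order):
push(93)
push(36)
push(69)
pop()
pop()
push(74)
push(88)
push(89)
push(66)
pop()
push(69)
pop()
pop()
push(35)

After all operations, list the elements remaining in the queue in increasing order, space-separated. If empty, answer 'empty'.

Answer: 35 88 89 93

Derivation:
push(93): heap contents = [93]
push(36): heap contents = [36, 93]
push(69): heap contents = [36, 69, 93]
pop() → 36: heap contents = [69, 93]
pop() → 69: heap contents = [93]
push(74): heap contents = [74, 93]
push(88): heap contents = [74, 88, 93]
push(89): heap contents = [74, 88, 89, 93]
push(66): heap contents = [66, 74, 88, 89, 93]
pop() → 66: heap contents = [74, 88, 89, 93]
push(69): heap contents = [69, 74, 88, 89, 93]
pop() → 69: heap contents = [74, 88, 89, 93]
pop() → 74: heap contents = [88, 89, 93]
push(35): heap contents = [35, 88, 89, 93]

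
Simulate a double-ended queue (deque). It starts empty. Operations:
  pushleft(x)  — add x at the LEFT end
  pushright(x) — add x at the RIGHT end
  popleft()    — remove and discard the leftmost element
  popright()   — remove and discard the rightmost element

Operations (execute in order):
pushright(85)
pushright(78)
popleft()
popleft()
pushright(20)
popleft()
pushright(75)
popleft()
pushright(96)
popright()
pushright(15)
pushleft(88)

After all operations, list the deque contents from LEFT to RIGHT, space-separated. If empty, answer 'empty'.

pushright(85): [85]
pushright(78): [85, 78]
popleft(): [78]
popleft(): []
pushright(20): [20]
popleft(): []
pushright(75): [75]
popleft(): []
pushright(96): [96]
popright(): []
pushright(15): [15]
pushleft(88): [88, 15]

Answer: 88 15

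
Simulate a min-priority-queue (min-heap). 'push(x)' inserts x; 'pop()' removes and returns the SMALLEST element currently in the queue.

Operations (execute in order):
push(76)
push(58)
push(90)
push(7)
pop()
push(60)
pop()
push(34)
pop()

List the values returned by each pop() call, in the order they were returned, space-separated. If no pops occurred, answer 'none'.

Answer: 7 58 34

Derivation:
push(76): heap contents = [76]
push(58): heap contents = [58, 76]
push(90): heap contents = [58, 76, 90]
push(7): heap contents = [7, 58, 76, 90]
pop() → 7: heap contents = [58, 76, 90]
push(60): heap contents = [58, 60, 76, 90]
pop() → 58: heap contents = [60, 76, 90]
push(34): heap contents = [34, 60, 76, 90]
pop() → 34: heap contents = [60, 76, 90]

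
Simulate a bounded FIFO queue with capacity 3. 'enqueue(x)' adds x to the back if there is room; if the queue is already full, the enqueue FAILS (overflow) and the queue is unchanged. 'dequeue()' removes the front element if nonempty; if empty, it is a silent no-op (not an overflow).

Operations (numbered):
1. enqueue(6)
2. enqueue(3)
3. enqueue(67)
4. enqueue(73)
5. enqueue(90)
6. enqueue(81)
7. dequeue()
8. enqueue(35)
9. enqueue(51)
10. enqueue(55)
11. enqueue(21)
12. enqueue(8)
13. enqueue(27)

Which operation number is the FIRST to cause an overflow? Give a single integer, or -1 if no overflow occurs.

1. enqueue(6): size=1
2. enqueue(3): size=2
3. enqueue(67): size=3
4. enqueue(73): size=3=cap → OVERFLOW (fail)
5. enqueue(90): size=3=cap → OVERFLOW (fail)
6. enqueue(81): size=3=cap → OVERFLOW (fail)
7. dequeue(): size=2
8. enqueue(35): size=3
9. enqueue(51): size=3=cap → OVERFLOW (fail)
10. enqueue(55): size=3=cap → OVERFLOW (fail)
11. enqueue(21): size=3=cap → OVERFLOW (fail)
12. enqueue(8): size=3=cap → OVERFLOW (fail)
13. enqueue(27): size=3=cap → OVERFLOW (fail)

Answer: 4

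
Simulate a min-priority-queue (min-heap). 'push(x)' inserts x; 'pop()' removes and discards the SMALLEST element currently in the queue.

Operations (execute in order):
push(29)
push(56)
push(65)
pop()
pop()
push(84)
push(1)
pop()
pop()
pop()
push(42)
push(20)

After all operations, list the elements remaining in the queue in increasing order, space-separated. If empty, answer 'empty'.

push(29): heap contents = [29]
push(56): heap contents = [29, 56]
push(65): heap contents = [29, 56, 65]
pop() → 29: heap contents = [56, 65]
pop() → 56: heap contents = [65]
push(84): heap contents = [65, 84]
push(1): heap contents = [1, 65, 84]
pop() → 1: heap contents = [65, 84]
pop() → 65: heap contents = [84]
pop() → 84: heap contents = []
push(42): heap contents = [42]
push(20): heap contents = [20, 42]

Answer: 20 42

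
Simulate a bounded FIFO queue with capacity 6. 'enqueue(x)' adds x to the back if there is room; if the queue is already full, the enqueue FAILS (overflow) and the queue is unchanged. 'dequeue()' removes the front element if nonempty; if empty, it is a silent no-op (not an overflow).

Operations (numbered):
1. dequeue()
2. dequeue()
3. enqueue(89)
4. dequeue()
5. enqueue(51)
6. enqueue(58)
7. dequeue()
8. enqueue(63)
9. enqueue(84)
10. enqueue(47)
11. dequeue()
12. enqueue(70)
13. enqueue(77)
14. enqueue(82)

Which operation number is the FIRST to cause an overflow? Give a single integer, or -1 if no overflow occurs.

1. dequeue(): empty, no-op, size=0
2. dequeue(): empty, no-op, size=0
3. enqueue(89): size=1
4. dequeue(): size=0
5. enqueue(51): size=1
6. enqueue(58): size=2
7. dequeue(): size=1
8. enqueue(63): size=2
9. enqueue(84): size=3
10. enqueue(47): size=4
11. dequeue(): size=3
12. enqueue(70): size=4
13. enqueue(77): size=5
14. enqueue(82): size=6

Answer: -1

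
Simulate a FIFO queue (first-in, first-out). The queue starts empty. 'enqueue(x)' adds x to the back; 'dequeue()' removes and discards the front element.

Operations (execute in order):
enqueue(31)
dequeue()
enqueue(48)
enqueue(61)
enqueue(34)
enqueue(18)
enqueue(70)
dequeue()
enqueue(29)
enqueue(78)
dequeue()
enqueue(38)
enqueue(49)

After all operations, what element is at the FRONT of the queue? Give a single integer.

Answer: 34

Derivation:
enqueue(31): queue = [31]
dequeue(): queue = []
enqueue(48): queue = [48]
enqueue(61): queue = [48, 61]
enqueue(34): queue = [48, 61, 34]
enqueue(18): queue = [48, 61, 34, 18]
enqueue(70): queue = [48, 61, 34, 18, 70]
dequeue(): queue = [61, 34, 18, 70]
enqueue(29): queue = [61, 34, 18, 70, 29]
enqueue(78): queue = [61, 34, 18, 70, 29, 78]
dequeue(): queue = [34, 18, 70, 29, 78]
enqueue(38): queue = [34, 18, 70, 29, 78, 38]
enqueue(49): queue = [34, 18, 70, 29, 78, 38, 49]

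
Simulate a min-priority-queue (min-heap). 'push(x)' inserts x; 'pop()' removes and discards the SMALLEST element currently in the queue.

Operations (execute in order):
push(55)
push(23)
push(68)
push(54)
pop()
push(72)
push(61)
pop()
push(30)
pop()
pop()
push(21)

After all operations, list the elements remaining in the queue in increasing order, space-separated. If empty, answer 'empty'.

push(55): heap contents = [55]
push(23): heap contents = [23, 55]
push(68): heap contents = [23, 55, 68]
push(54): heap contents = [23, 54, 55, 68]
pop() → 23: heap contents = [54, 55, 68]
push(72): heap contents = [54, 55, 68, 72]
push(61): heap contents = [54, 55, 61, 68, 72]
pop() → 54: heap contents = [55, 61, 68, 72]
push(30): heap contents = [30, 55, 61, 68, 72]
pop() → 30: heap contents = [55, 61, 68, 72]
pop() → 55: heap contents = [61, 68, 72]
push(21): heap contents = [21, 61, 68, 72]

Answer: 21 61 68 72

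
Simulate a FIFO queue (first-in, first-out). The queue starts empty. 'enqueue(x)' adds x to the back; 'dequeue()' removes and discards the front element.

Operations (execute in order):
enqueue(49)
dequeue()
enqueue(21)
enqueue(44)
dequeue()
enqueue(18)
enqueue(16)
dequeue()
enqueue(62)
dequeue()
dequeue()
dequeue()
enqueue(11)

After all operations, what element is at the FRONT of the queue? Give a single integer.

enqueue(49): queue = [49]
dequeue(): queue = []
enqueue(21): queue = [21]
enqueue(44): queue = [21, 44]
dequeue(): queue = [44]
enqueue(18): queue = [44, 18]
enqueue(16): queue = [44, 18, 16]
dequeue(): queue = [18, 16]
enqueue(62): queue = [18, 16, 62]
dequeue(): queue = [16, 62]
dequeue(): queue = [62]
dequeue(): queue = []
enqueue(11): queue = [11]

Answer: 11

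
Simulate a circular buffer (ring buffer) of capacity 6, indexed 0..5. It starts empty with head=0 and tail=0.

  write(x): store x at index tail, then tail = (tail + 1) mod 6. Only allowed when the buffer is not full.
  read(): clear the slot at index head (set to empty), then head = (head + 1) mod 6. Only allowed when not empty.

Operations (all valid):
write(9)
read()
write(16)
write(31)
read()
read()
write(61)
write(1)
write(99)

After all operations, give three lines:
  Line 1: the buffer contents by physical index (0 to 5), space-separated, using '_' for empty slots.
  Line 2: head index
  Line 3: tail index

Answer: _ _ _ 61 1 99
3
0

Derivation:
write(9): buf=[9 _ _ _ _ _], head=0, tail=1, size=1
read(): buf=[_ _ _ _ _ _], head=1, tail=1, size=0
write(16): buf=[_ 16 _ _ _ _], head=1, tail=2, size=1
write(31): buf=[_ 16 31 _ _ _], head=1, tail=3, size=2
read(): buf=[_ _ 31 _ _ _], head=2, tail=3, size=1
read(): buf=[_ _ _ _ _ _], head=3, tail=3, size=0
write(61): buf=[_ _ _ 61 _ _], head=3, tail=4, size=1
write(1): buf=[_ _ _ 61 1 _], head=3, tail=5, size=2
write(99): buf=[_ _ _ 61 1 99], head=3, tail=0, size=3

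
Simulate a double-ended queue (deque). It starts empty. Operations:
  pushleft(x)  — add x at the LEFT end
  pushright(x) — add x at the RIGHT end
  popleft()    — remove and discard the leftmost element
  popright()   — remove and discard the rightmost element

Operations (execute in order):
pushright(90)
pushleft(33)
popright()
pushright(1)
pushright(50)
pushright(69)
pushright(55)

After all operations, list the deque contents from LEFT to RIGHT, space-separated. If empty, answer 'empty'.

Answer: 33 1 50 69 55

Derivation:
pushright(90): [90]
pushleft(33): [33, 90]
popright(): [33]
pushright(1): [33, 1]
pushright(50): [33, 1, 50]
pushright(69): [33, 1, 50, 69]
pushright(55): [33, 1, 50, 69, 55]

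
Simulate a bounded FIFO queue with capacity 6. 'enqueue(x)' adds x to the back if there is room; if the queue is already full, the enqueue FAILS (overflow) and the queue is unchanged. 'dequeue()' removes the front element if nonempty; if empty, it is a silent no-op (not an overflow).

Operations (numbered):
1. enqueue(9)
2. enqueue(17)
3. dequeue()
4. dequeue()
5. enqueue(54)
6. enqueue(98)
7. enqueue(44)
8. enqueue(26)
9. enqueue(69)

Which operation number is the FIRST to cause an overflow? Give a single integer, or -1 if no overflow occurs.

1. enqueue(9): size=1
2. enqueue(17): size=2
3. dequeue(): size=1
4. dequeue(): size=0
5. enqueue(54): size=1
6. enqueue(98): size=2
7. enqueue(44): size=3
8. enqueue(26): size=4
9. enqueue(69): size=5

Answer: -1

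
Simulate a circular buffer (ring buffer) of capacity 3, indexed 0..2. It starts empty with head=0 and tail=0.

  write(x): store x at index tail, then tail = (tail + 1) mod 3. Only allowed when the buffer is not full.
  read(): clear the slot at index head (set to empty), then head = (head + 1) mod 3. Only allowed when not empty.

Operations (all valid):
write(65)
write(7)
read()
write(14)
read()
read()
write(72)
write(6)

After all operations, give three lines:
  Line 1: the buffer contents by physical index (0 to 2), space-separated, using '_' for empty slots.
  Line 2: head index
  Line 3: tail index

write(65): buf=[65 _ _], head=0, tail=1, size=1
write(7): buf=[65 7 _], head=0, tail=2, size=2
read(): buf=[_ 7 _], head=1, tail=2, size=1
write(14): buf=[_ 7 14], head=1, tail=0, size=2
read(): buf=[_ _ 14], head=2, tail=0, size=1
read(): buf=[_ _ _], head=0, tail=0, size=0
write(72): buf=[72 _ _], head=0, tail=1, size=1
write(6): buf=[72 6 _], head=0, tail=2, size=2

Answer: 72 6 _
0
2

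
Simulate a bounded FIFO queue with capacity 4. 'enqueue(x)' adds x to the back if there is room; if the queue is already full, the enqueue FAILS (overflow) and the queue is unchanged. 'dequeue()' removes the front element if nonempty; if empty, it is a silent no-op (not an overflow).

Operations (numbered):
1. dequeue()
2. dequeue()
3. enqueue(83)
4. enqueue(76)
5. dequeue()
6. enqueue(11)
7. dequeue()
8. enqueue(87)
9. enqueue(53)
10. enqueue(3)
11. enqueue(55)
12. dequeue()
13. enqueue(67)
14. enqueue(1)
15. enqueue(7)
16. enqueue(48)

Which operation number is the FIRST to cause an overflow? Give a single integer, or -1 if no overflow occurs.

1. dequeue(): empty, no-op, size=0
2. dequeue(): empty, no-op, size=0
3. enqueue(83): size=1
4. enqueue(76): size=2
5. dequeue(): size=1
6. enqueue(11): size=2
7. dequeue(): size=1
8. enqueue(87): size=2
9. enqueue(53): size=3
10. enqueue(3): size=4
11. enqueue(55): size=4=cap → OVERFLOW (fail)
12. dequeue(): size=3
13. enqueue(67): size=4
14. enqueue(1): size=4=cap → OVERFLOW (fail)
15. enqueue(7): size=4=cap → OVERFLOW (fail)
16. enqueue(48): size=4=cap → OVERFLOW (fail)

Answer: 11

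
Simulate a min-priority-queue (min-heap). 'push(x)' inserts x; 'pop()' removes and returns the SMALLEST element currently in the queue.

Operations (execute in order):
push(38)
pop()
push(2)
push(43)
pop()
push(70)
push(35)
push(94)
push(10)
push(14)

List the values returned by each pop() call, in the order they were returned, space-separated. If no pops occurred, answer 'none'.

push(38): heap contents = [38]
pop() → 38: heap contents = []
push(2): heap contents = [2]
push(43): heap contents = [2, 43]
pop() → 2: heap contents = [43]
push(70): heap contents = [43, 70]
push(35): heap contents = [35, 43, 70]
push(94): heap contents = [35, 43, 70, 94]
push(10): heap contents = [10, 35, 43, 70, 94]
push(14): heap contents = [10, 14, 35, 43, 70, 94]

Answer: 38 2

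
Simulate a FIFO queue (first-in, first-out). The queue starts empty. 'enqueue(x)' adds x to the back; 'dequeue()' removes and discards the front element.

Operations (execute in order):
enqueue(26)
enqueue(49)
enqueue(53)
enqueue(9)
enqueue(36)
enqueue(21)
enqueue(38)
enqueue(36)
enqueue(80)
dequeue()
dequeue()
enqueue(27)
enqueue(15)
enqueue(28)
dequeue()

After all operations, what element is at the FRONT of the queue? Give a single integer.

enqueue(26): queue = [26]
enqueue(49): queue = [26, 49]
enqueue(53): queue = [26, 49, 53]
enqueue(9): queue = [26, 49, 53, 9]
enqueue(36): queue = [26, 49, 53, 9, 36]
enqueue(21): queue = [26, 49, 53, 9, 36, 21]
enqueue(38): queue = [26, 49, 53, 9, 36, 21, 38]
enqueue(36): queue = [26, 49, 53, 9, 36, 21, 38, 36]
enqueue(80): queue = [26, 49, 53, 9, 36, 21, 38, 36, 80]
dequeue(): queue = [49, 53, 9, 36, 21, 38, 36, 80]
dequeue(): queue = [53, 9, 36, 21, 38, 36, 80]
enqueue(27): queue = [53, 9, 36, 21, 38, 36, 80, 27]
enqueue(15): queue = [53, 9, 36, 21, 38, 36, 80, 27, 15]
enqueue(28): queue = [53, 9, 36, 21, 38, 36, 80, 27, 15, 28]
dequeue(): queue = [9, 36, 21, 38, 36, 80, 27, 15, 28]

Answer: 9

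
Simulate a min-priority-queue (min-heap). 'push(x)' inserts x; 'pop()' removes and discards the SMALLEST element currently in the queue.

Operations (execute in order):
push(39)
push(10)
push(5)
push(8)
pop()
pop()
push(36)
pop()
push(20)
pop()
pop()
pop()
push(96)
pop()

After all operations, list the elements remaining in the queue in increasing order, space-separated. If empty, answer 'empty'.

Answer: empty

Derivation:
push(39): heap contents = [39]
push(10): heap contents = [10, 39]
push(5): heap contents = [5, 10, 39]
push(8): heap contents = [5, 8, 10, 39]
pop() → 5: heap contents = [8, 10, 39]
pop() → 8: heap contents = [10, 39]
push(36): heap contents = [10, 36, 39]
pop() → 10: heap contents = [36, 39]
push(20): heap contents = [20, 36, 39]
pop() → 20: heap contents = [36, 39]
pop() → 36: heap contents = [39]
pop() → 39: heap contents = []
push(96): heap contents = [96]
pop() → 96: heap contents = []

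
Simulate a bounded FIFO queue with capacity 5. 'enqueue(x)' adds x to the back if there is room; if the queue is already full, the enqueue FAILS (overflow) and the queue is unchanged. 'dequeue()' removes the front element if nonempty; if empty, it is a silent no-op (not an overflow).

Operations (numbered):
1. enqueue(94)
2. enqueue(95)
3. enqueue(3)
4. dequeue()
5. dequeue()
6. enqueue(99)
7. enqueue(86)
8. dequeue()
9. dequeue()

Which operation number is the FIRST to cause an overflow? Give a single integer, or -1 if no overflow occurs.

Answer: -1

Derivation:
1. enqueue(94): size=1
2. enqueue(95): size=2
3. enqueue(3): size=3
4. dequeue(): size=2
5. dequeue(): size=1
6. enqueue(99): size=2
7. enqueue(86): size=3
8. dequeue(): size=2
9. dequeue(): size=1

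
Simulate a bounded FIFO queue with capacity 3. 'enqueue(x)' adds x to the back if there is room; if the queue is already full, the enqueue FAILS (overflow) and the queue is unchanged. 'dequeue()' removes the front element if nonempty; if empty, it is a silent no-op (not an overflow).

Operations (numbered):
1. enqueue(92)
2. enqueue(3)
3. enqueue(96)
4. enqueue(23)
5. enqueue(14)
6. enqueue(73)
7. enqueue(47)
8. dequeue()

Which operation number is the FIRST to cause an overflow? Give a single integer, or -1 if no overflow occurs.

Answer: 4

Derivation:
1. enqueue(92): size=1
2. enqueue(3): size=2
3. enqueue(96): size=3
4. enqueue(23): size=3=cap → OVERFLOW (fail)
5. enqueue(14): size=3=cap → OVERFLOW (fail)
6. enqueue(73): size=3=cap → OVERFLOW (fail)
7. enqueue(47): size=3=cap → OVERFLOW (fail)
8. dequeue(): size=2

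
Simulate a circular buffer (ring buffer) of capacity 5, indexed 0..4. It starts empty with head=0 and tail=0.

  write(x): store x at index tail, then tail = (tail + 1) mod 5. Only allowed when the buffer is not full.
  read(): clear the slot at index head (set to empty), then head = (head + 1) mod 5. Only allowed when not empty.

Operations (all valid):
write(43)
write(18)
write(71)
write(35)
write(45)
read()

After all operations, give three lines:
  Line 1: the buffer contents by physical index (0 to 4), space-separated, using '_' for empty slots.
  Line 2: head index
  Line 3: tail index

Answer: _ 18 71 35 45
1
0

Derivation:
write(43): buf=[43 _ _ _ _], head=0, tail=1, size=1
write(18): buf=[43 18 _ _ _], head=0, tail=2, size=2
write(71): buf=[43 18 71 _ _], head=0, tail=3, size=3
write(35): buf=[43 18 71 35 _], head=0, tail=4, size=4
write(45): buf=[43 18 71 35 45], head=0, tail=0, size=5
read(): buf=[_ 18 71 35 45], head=1, tail=0, size=4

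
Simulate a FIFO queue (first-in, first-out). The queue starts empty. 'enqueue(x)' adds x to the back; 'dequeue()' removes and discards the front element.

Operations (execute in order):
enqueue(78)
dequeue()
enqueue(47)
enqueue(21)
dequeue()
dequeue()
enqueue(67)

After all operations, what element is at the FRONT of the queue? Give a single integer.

Answer: 67

Derivation:
enqueue(78): queue = [78]
dequeue(): queue = []
enqueue(47): queue = [47]
enqueue(21): queue = [47, 21]
dequeue(): queue = [21]
dequeue(): queue = []
enqueue(67): queue = [67]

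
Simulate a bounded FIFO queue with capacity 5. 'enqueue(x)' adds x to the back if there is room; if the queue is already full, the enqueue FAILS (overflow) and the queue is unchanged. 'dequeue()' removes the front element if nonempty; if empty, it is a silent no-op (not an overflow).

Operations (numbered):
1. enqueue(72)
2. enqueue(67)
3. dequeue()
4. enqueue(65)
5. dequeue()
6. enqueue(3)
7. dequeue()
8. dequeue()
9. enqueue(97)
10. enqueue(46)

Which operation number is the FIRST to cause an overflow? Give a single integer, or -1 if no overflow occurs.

1. enqueue(72): size=1
2. enqueue(67): size=2
3. dequeue(): size=1
4. enqueue(65): size=2
5. dequeue(): size=1
6. enqueue(3): size=2
7. dequeue(): size=1
8. dequeue(): size=0
9. enqueue(97): size=1
10. enqueue(46): size=2

Answer: -1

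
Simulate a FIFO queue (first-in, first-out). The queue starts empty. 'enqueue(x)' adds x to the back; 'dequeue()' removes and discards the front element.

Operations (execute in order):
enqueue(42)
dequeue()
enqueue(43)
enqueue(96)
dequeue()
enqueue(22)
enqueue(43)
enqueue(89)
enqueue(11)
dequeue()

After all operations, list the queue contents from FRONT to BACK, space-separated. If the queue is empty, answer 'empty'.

enqueue(42): [42]
dequeue(): []
enqueue(43): [43]
enqueue(96): [43, 96]
dequeue(): [96]
enqueue(22): [96, 22]
enqueue(43): [96, 22, 43]
enqueue(89): [96, 22, 43, 89]
enqueue(11): [96, 22, 43, 89, 11]
dequeue(): [22, 43, 89, 11]

Answer: 22 43 89 11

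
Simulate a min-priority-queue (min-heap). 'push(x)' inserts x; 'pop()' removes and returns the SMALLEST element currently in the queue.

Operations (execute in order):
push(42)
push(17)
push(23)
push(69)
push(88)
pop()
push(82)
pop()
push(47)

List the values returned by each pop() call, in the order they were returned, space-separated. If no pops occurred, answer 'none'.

Answer: 17 23

Derivation:
push(42): heap contents = [42]
push(17): heap contents = [17, 42]
push(23): heap contents = [17, 23, 42]
push(69): heap contents = [17, 23, 42, 69]
push(88): heap contents = [17, 23, 42, 69, 88]
pop() → 17: heap contents = [23, 42, 69, 88]
push(82): heap contents = [23, 42, 69, 82, 88]
pop() → 23: heap contents = [42, 69, 82, 88]
push(47): heap contents = [42, 47, 69, 82, 88]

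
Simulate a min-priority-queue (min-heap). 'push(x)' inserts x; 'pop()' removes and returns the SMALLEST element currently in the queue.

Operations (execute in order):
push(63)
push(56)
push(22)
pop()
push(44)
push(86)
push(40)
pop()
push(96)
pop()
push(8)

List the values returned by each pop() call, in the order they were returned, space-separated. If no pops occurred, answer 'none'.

Answer: 22 40 44

Derivation:
push(63): heap contents = [63]
push(56): heap contents = [56, 63]
push(22): heap contents = [22, 56, 63]
pop() → 22: heap contents = [56, 63]
push(44): heap contents = [44, 56, 63]
push(86): heap contents = [44, 56, 63, 86]
push(40): heap contents = [40, 44, 56, 63, 86]
pop() → 40: heap contents = [44, 56, 63, 86]
push(96): heap contents = [44, 56, 63, 86, 96]
pop() → 44: heap contents = [56, 63, 86, 96]
push(8): heap contents = [8, 56, 63, 86, 96]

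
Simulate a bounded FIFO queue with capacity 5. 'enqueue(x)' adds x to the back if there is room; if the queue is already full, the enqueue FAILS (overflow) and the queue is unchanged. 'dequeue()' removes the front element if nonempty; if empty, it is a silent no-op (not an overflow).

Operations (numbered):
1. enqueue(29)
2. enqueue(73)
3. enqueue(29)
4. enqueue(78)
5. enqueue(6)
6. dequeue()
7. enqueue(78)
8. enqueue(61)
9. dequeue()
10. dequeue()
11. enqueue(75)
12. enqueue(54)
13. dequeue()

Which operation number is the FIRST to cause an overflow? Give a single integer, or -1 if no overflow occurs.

1. enqueue(29): size=1
2. enqueue(73): size=2
3. enqueue(29): size=3
4. enqueue(78): size=4
5. enqueue(6): size=5
6. dequeue(): size=4
7. enqueue(78): size=5
8. enqueue(61): size=5=cap → OVERFLOW (fail)
9. dequeue(): size=4
10. dequeue(): size=3
11. enqueue(75): size=4
12. enqueue(54): size=5
13. dequeue(): size=4

Answer: 8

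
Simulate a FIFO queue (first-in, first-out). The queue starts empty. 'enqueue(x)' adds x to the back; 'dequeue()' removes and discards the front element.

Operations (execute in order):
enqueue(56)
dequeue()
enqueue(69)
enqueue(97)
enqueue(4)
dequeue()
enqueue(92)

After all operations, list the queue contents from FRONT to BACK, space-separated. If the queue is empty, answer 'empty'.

enqueue(56): [56]
dequeue(): []
enqueue(69): [69]
enqueue(97): [69, 97]
enqueue(4): [69, 97, 4]
dequeue(): [97, 4]
enqueue(92): [97, 4, 92]

Answer: 97 4 92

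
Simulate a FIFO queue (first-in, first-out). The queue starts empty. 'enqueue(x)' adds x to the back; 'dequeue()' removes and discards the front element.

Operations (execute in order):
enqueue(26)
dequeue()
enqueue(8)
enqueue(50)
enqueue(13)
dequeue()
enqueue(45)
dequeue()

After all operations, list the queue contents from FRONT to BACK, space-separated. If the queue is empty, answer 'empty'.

enqueue(26): [26]
dequeue(): []
enqueue(8): [8]
enqueue(50): [8, 50]
enqueue(13): [8, 50, 13]
dequeue(): [50, 13]
enqueue(45): [50, 13, 45]
dequeue(): [13, 45]

Answer: 13 45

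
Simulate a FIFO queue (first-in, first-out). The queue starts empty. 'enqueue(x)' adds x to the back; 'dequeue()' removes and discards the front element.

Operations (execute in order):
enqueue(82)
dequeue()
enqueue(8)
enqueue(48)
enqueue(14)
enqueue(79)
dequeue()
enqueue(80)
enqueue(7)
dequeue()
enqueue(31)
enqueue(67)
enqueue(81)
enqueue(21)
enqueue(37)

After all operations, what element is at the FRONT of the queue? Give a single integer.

Answer: 14

Derivation:
enqueue(82): queue = [82]
dequeue(): queue = []
enqueue(8): queue = [8]
enqueue(48): queue = [8, 48]
enqueue(14): queue = [8, 48, 14]
enqueue(79): queue = [8, 48, 14, 79]
dequeue(): queue = [48, 14, 79]
enqueue(80): queue = [48, 14, 79, 80]
enqueue(7): queue = [48, 14, 79, 80, 7]
dequeue(): queue = [14, 79, 80, 7]
enqueue(31): queue = [14, 79, 80, 7, 31]
enqueue(67): queue = [14, 79, 80, 7, 31, 67]
enqueue(81): queue = [14, 79, 80, 7, 31, 67, 81]
enqueue(21): queue = [14, 79, 80, 7, 31, 67, 81, 21]
enqueue(37): queue = [14, 79, 80, 7, 31, 67, 81, 21, 37]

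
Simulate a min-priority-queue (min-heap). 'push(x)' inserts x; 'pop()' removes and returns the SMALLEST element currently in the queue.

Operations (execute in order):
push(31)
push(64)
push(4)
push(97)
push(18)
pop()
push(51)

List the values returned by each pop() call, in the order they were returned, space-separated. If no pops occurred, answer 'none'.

Answer: 4

Derivation:
push(31): heap contents = [31]
push(64): heap contents = [31, 64]
push(4): heap contents = [4, 31, 64]
push(97): heap contents = [4, 31, 64, 97]
push(18): heap contents = [4, 18, 31, 64, 97]
pop() → 4: heap contents = [18, 31, 64, 97]
push(51): heap contents = [18, 31, 51, 64, 97]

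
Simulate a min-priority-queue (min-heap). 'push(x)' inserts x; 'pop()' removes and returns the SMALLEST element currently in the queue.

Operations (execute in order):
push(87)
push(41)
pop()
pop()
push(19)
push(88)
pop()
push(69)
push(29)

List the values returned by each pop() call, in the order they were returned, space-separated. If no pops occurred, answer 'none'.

Answer: 41 87 19

Derivation:
push(87): heap contents = [87]
push(41): heap contents = [41, 87]
pop() → 41: heap contents = [87]
pop() → 87: heap contents = []
push(19): heap contents = [19]
push(88): heap contents = [19, 88]
pop() → 19: heap contents = [88]
push(69): heap contents = [69, 88]
push(29): heap contents = [29, 69, 88]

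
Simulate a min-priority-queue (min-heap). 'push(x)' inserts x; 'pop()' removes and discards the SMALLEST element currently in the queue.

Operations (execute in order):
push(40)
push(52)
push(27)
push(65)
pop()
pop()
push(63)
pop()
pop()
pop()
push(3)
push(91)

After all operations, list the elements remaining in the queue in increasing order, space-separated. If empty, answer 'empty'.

push(40): heap contents = [40]
push(52): heap contents = [40, 52]
push(27): heap contents = [27, 40, 52]
push(65): heap contents = [27, 40, 52, 65]
pop() → 27: heap contents = [40, 52, 65]
pop() → 40: heap contents = [52, 65]
push(63): heap contents = [52, 63, 65]
pop() → 52: heap contents = [63, 65]
pop() → 63: heap contents = [65]
pop() → 65: heap contents = []
push(3): heap contents = [3]
push(91): heap contents = [3, 91]

Answer: 3 91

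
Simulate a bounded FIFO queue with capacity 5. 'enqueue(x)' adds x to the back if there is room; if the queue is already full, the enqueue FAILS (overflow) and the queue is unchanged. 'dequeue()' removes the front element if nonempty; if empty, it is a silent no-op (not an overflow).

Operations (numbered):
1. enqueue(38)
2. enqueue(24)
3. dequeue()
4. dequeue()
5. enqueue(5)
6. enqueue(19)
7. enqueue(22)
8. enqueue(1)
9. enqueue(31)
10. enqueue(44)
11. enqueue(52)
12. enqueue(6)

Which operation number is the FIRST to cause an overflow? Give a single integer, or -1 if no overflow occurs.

Answer: 10

Derivation:
1. enqueue(38): size=1
2. enqueue(24): size=2
3. dequeue(): size=1
4. dequeue(): size=0
5. enqueue(5): size=1
6. enqueue(19): size=2
7. enqueue(22): size=3
8. enqueue(1): size=4
9. enqueue(31): size=5
10. enqueue(44): size=5=cap → OVERFLOW (fail)
11. enqueue(52): size=5=cap → OVERFLOW (fail)
12. enqueue(6): size=5=cap → OVERFLOW (fail)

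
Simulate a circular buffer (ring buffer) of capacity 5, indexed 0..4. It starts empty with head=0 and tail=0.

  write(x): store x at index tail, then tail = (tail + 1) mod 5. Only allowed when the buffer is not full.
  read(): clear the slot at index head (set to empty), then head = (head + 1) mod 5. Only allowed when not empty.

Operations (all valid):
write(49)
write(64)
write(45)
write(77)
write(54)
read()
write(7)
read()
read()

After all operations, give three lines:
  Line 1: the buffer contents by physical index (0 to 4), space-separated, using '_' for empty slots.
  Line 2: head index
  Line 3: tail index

write(49): buf=[49 _ _ _ _], head=0, tail=1, size=1
write(64): buf=[49 64 _ _ _], head=0, tail=2, size=2
write(45): buf=[49 64 45 _ _], head=0, tail=3, size=3
write(77): buf=[49 64 45 77 _], head=0, tail=4, size=4
write(54): buf=[49 64 45 77 54], head=0, tail=0, size=5
read(): buf=[_ 64 45 77 54], head=1, tail=0, size=4
write(7): buf=[7 64 45 77 54], head=1, tail=1, size=5
read(): buf=[7 _ 45 77 54], head=2, tail=1, size=4
read(): buf=[7 _ _ 77 54], head=3, tail=1, size=3

Answer: 7 _ _ 77 54
3
1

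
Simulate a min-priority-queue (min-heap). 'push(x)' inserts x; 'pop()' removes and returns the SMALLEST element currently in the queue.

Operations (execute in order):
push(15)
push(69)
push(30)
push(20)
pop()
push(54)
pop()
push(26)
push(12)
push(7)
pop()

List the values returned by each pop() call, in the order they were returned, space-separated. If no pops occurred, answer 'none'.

Answer: 15 20 7

Derivation:
push(15): heap contents = [15]
push(69): heap contents = [15, 69]
push(30): heap contents = [15, 30, 69]
push(20): heap contents = [15, 20, 30, 69]
pop() → 15: heap contents = [20, 30, 69]
push(54): heap contents = [20, 30, 54, 69]
pop() → 20: heap contents = [30, 54, 69]
push(26): heap contents = [26, 30, 54, 69]
push(12): heap contents = [12, 26, 30, 54, 69]
push(7): heap contents = [7, 12, 26, 30, 54, 69]
pop() → 7: heap contents = [12, 26, 30, 54, 69]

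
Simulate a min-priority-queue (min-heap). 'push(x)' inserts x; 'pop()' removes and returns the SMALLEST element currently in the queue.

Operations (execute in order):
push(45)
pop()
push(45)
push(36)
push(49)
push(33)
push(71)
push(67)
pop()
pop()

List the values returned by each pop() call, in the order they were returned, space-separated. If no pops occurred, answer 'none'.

Answer: 45 33 36

Derivation:
push(45): heap contents = [45]
pop() → 45: heap contents = []
push(45): heap contents = [45]
push(36): heap contents = [36, 45]
push(49): heap contents = [36, 45, 49]
push(33): heap contents = [33, 36, 45, 49]
push(71): heap contents = [33, 36, 45, 49, 71]
push(67): heap contents = [33, 36, 45, 49, 67, 71]
pop() → 33: heap contents = [36, 45, 49, 67, 71]
pop() → 36: heap contents = [45, 49, 67, 71]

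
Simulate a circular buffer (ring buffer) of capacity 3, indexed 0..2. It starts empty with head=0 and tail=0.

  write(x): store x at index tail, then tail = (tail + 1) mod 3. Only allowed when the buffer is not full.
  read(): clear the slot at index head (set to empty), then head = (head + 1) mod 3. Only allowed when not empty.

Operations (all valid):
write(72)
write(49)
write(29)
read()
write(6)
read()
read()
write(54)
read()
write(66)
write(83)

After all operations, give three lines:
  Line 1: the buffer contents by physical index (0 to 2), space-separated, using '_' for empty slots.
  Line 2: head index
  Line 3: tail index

write(72): buf=[72 _ _], head=0, tail=1, size=1
write(49): buf=[72 49 _], head=0, tail=2, size=2
write(29): buf=[72 49 29], head=0, tail=0, size=3
read(): buf=[_ 49 29], head=1, tail=0, size=2
write(6): buf=[6 49 29], head=1, tail=1, size=3
read(): buf=[6 _ 29], head=2, tail=1, size=2
read(): buf=[6 _ _], head=0, tail=1, size=1
write(54): buf=[6 54 _], head=0, tail=2, size=2
read(): buf=[_ 54 _], head=1, tail=2, size=1
write(66): buf=[_ 54 66], head=1, tail=0, size=2
write(83): buf=[83 54 66], head=1, tail=1, size=3

Answer: 83 54 66
1
1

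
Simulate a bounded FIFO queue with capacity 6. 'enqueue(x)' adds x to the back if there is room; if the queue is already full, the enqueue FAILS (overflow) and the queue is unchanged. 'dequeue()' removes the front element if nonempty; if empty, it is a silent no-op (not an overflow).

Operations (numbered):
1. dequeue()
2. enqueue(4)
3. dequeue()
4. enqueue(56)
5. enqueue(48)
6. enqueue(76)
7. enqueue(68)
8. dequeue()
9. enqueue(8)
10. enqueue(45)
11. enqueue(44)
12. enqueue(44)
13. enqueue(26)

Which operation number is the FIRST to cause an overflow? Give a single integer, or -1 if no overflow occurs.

Answer: 12

Derivation:
1. dequeue(): empty, no-op, size=0
2. enqueue(4): size=1
3. dequeue(): size=0
4. enqueue(56): size=1
5. enqueue(48): size=2
6. enqueue(76): size=3
7. enqueue(68): size=4
8. dequeue(): size=3
9. enqueue(8): size=4
10. enqueue(45): size=5
11. enqueue(44): size=6
12. enqueue(44): size=6=cap → OVERFLOW (fail)
13. enqueue(26): size=6=cap → OVERFLOW (fail)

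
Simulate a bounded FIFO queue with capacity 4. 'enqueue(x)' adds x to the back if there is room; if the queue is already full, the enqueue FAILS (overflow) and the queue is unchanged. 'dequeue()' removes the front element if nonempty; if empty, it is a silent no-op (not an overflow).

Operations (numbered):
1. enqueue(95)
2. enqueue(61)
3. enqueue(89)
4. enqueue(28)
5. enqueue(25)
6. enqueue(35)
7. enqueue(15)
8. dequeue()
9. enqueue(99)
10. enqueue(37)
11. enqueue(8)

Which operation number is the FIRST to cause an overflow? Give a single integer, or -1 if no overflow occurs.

Answer: 5

Derivation:
1. enqueue(95): size=1
2. enqueue(61): size=2
3. enqueue(89): size=3
4. enqueue(28): size=4
5. enqueue(25): size=4=cap → OVERFLOW (fail)
6. enqueue(35): size=4=cap → OVERFLOW (fail)
7. enqueue(15): size=4=cap → OVERFLOW (fail)
8. dequeue(): size=3
9. enqueue(99): size=4
10. enqueue(37): size=4=cap → OVERFLOW (fail)
11. enqueue(8): size=4=cap → OVERFLOW (fail)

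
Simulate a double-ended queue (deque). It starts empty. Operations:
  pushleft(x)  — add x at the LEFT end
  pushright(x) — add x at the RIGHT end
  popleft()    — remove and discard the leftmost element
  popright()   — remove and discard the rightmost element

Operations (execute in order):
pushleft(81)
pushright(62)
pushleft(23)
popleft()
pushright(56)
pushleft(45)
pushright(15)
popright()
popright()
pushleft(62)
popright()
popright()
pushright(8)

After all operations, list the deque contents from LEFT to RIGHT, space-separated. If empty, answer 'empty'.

Answer: 62 45 8

Derivation:
pushleft(81): [81]
pushright(62): [81, 62]
pushleft(23): [23, 81, 62]
popleft(): [81, 62]
pushright(56): [81, 62, 56]
pushleft(45): [45, 81, 62, 56]
pushright(15): [45, 81, 62, 56, 15]
popright(): [45, 81, 62, 56]
popright(): [45, 81, 62]
pushleft(62): [62, 45, 81, 62]
popright(): [62, 45, 81]
popright(): [62, 45]
pushright(8): [62, 45, 8]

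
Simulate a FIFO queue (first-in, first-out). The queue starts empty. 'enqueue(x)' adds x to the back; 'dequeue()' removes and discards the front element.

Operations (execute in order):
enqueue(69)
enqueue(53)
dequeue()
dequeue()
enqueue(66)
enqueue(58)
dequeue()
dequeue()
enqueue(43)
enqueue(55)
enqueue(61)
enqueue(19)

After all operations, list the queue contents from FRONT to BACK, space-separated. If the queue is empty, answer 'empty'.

enqueue(69): [69]
enqueue(53): [69, 53]
dequeue(): [53]
dequeue(): []
enqueue(66): [66]
enqueue(58): [66, 58]
dequeue(): [58]
dequeue(): []
enqueue(43): [43]
enqueue(55): [43, 55]
enqueue(61): [43, 55, 61]
enqueue(19): [43, 55, 61, 19]

Answer: 43 55 61 19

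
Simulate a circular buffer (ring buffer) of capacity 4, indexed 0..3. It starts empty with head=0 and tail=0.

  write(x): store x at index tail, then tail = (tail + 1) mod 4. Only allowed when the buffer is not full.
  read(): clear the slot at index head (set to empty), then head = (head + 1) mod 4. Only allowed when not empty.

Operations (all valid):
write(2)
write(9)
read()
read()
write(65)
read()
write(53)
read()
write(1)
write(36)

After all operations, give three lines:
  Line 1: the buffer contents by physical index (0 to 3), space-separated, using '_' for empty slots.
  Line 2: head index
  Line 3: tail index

write(2): buf=[2 _ _ _], head=0, tail=1, size=1
write(9): buf=[2 9 _ _], head=0, tail=2, size=2
read(): buf=[_ 9 _ _], head=1, tail=2, size=1
read(): buf=[_ _ _ _], head=2, tail=2, size=0
write(65): buf=[_ _ 65 _], head=2, tail=3, size=1
read(): buf=[_ _ _ _], head=3, tail=3, size=0
write(53): buf=[_ _ _ 53], head=3, tail=0, size=1
read(): buf=[_ _ _ _], head=0, tail=0, size=0
write(1): buf=[1 _ _ _], head=0, tail=1, size=1
write(36): buf=[1 36 _ _], head=0, tail=2, size=2

Answer: 1 36 _ _
0
2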